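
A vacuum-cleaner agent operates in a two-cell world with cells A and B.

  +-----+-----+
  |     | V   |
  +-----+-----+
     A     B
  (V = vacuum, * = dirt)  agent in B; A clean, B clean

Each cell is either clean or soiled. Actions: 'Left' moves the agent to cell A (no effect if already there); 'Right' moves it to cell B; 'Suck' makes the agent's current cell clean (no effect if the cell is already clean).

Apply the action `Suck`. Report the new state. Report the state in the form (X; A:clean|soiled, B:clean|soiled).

(B; A:clean, B:clean)

start: (B; A:clean, B:clean)
step 1/1 (Suck): (B; A:clean, B:clean)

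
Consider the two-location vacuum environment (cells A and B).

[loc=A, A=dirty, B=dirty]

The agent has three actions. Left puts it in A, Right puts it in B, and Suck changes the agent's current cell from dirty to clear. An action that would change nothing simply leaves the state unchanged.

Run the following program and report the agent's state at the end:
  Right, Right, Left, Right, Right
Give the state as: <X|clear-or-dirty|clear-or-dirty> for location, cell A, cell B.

Right (#1): <B|dirty|dirty>
Right (#2): <B|dirty|dirty>
Left (#3): <A|dirty|dirty>
Right (#4): <B|dirty|dirty>
Right (#5): <B|dirty|dirty>

<B|dirty|dirty>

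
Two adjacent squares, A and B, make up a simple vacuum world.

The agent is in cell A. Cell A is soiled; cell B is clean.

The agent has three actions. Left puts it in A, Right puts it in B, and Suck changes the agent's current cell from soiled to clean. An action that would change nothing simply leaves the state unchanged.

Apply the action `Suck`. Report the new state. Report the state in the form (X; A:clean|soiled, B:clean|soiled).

start: (A; A:soiled, B:clean)
1. Suck → (A; A:clean, B:clean)

(A; A:clean, B:clean)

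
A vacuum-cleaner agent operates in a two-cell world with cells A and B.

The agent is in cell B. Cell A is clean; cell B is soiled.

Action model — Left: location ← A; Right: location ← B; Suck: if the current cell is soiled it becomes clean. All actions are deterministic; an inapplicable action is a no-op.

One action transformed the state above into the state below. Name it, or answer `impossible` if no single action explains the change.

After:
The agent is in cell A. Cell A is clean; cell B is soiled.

Left

try  Left: in A — A clean, B soiled  ← match
try Right: in B — A clean, B soiled
try  Suck: in B — A clean, B clean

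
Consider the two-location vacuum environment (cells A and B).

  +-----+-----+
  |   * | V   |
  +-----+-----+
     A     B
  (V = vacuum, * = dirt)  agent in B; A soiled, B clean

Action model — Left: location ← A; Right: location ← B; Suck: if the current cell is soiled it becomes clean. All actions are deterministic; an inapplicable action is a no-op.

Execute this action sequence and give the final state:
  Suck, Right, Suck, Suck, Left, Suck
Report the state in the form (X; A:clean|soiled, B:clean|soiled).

[1] after Suck: (B; A:soiled, B:clean)
[2] after Right: (B; A:soiled, B:clean)
[3] after Suck: (B; A:soiled, B:clean)
[4] after Suck: (B; A:soiled, B:clean)
[5] after Left: (A; A:soiled, B:clean)
[6] after Suck: (A; A:clean, B:clean)

(A; A:clean, B:clean)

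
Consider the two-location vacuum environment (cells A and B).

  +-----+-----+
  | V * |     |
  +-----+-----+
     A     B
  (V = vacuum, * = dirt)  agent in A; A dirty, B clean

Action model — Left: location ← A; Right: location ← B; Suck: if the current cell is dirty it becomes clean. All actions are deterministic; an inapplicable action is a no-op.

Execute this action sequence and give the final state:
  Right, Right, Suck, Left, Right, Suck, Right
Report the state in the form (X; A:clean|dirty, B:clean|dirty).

[1] after Right: (B; A:dirty, B:clean)
[2] after Right: (B; A:dirty, B:clean)
[3] after Suck: (B; A:dirty, B:clean)
[4] after Left: (A; A:dirty, B:clean)
[5] after Right: (B; A:dirty, B:clean)
[6] after Suck: (B; A:dirty, B:clean)
[7] after Right: (B; A:dirty, B:clean)

(B; A:dirty, B:clean)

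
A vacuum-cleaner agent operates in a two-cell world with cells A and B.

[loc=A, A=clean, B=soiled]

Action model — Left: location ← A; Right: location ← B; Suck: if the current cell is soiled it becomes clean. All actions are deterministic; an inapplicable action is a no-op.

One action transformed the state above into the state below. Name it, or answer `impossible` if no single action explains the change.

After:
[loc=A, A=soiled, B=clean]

impossible

try  Left: <A|clean|soiled>
try Right: <B|clean|soiled>
try  Suck: <A|clean|soiled>
no single action produces the after-state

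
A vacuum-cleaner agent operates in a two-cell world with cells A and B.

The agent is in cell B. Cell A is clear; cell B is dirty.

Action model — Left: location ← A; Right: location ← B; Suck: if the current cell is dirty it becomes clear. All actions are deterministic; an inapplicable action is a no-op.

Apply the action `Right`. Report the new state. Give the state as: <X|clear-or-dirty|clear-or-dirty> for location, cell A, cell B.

start: <B|clear|dirty>
t=1 Right ⇒ <B|clear|dirty>

<B|clear|dirty>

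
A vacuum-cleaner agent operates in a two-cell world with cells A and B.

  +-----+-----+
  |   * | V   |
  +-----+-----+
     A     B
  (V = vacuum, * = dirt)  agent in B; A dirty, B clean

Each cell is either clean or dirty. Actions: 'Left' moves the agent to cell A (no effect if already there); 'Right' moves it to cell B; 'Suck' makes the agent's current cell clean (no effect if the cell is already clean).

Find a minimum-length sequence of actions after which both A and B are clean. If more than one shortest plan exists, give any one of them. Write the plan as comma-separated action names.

Left, Suck

1. Left → <A|dirty|clean>
2. Suck → <A|clean|clean>
min 2: go A then Suck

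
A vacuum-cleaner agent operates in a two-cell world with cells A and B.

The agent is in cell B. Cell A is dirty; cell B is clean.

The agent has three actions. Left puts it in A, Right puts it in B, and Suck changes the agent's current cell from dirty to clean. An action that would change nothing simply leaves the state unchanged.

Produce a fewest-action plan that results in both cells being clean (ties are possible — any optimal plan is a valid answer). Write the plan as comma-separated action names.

t=1 Left ⇒ <A|dirty|clean>
t=2 Suck ⇒ <A|clean|clean>
min 2: go A then Suck

Left, Suck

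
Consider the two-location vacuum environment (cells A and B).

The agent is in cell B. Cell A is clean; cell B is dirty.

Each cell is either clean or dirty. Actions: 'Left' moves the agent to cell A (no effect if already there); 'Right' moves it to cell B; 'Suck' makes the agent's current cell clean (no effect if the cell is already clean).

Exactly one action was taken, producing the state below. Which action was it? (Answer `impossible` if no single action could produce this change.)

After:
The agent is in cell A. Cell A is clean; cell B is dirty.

Left

try  Left: (A; A:clean, B:dirty)  ← match
try Right: (B; A:clean, B:dirty)
try  Suck: (B; A:clean, B:clean)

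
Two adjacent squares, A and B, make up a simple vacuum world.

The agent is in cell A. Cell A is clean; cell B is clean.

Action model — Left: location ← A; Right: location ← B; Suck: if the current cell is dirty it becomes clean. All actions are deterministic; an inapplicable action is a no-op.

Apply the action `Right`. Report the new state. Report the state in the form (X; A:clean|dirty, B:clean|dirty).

start: (A; A:clean, B:clean)
1) do Right; now (B; A:clean, B:clean)

(B; A:clean, B:clean)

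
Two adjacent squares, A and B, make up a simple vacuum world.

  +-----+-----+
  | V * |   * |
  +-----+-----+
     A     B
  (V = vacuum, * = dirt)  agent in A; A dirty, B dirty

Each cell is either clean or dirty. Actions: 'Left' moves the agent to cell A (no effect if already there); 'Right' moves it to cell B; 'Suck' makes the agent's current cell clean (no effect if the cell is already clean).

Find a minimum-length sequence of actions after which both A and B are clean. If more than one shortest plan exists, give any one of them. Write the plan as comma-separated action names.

Suck, Right, Suck

Suck (#1): (A; A:clean, B:dirty)
Right (#2): (B; A:clean, B:dirty)
Suck (#3): (B; A:clean, B:clean)
min 3: Suck A + move + Suck B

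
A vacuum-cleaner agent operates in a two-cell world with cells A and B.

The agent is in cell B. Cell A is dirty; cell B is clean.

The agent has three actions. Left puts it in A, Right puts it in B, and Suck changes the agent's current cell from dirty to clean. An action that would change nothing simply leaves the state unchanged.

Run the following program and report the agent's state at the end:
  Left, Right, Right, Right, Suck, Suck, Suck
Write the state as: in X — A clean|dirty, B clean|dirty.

Left (#1): in A — A dirty, B clean
Right (#2): in B — A dirty, B clean
Right (#3): in B — A dirty, B clean
Right (#4): in B — A dirty, B clean
Suck (#5): in B — A dirty, B clean
Suck (#6): in B — A dirty, B clean
Suck (#7): in B — A dirty, B clean

in B — A dirty, B clean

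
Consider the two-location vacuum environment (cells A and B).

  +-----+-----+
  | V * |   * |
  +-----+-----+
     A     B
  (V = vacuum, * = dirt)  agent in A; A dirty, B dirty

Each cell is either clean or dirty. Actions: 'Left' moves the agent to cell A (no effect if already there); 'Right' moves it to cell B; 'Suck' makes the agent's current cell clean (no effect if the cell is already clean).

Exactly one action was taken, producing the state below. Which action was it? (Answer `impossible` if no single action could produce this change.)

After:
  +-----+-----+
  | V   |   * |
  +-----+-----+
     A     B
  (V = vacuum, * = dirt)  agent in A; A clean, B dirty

Suck

try  Left: loc=A A=dirty B=dirty
try Right: loc=B A=dirty B=dirty
try  Suck: loc=A A=clean B=dirty  ← match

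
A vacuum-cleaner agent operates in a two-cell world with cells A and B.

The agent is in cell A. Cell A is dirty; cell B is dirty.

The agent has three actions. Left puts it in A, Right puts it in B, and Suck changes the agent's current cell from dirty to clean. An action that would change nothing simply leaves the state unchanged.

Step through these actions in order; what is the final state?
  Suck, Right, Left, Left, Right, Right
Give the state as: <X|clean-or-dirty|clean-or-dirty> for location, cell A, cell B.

[1] after Suck: <A|clean|dirty>
[2] after Right: <B|clean|dirty>
[3] after Left: <A|clean|dirty>
[4] after Left: <A|clean|dirty>
[5] after Right: <B|clean|dirty>
[6] after Right: <B|clean|dirty>

<B|clean|dirty>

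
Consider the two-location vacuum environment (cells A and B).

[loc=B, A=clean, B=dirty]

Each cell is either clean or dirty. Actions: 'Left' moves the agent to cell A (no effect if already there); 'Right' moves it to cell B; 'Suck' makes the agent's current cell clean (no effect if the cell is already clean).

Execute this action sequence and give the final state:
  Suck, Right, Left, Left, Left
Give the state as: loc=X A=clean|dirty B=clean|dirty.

loc=A A=clean B=clean

Suck (#1): loc=B A=clean B=clean
Right (#2): loc=B A=clean B=clean
Left (#3): loc=A A=clean B=clean
Left (#4): loc=A A=clean B=clean
Left (#5): loc=A A=clean B=clean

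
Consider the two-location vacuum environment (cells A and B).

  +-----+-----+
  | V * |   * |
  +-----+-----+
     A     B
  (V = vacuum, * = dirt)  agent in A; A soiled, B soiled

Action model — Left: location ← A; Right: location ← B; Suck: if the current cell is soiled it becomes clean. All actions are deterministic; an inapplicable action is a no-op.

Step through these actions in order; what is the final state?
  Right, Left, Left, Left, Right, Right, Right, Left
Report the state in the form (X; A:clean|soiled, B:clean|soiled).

(A; A:soiled, B:soiled)

[1] after Right: (B; A:soiled, B:soiled)
[2] after Left: (A; A:soiled, B:soiled)
[3] after Left: (A; A:soiled, B:soiled)
[4] after Left: (A; A:soiled, B:soiled)
[5] after Right: (B; A:soiled, B:soiled)
[6] after Right: (B; A:soiled, B:soiled)
[7] after Right: (B; A:soiled, B:soiled)
[8] after Left: (A; A:soiled, B:soiled)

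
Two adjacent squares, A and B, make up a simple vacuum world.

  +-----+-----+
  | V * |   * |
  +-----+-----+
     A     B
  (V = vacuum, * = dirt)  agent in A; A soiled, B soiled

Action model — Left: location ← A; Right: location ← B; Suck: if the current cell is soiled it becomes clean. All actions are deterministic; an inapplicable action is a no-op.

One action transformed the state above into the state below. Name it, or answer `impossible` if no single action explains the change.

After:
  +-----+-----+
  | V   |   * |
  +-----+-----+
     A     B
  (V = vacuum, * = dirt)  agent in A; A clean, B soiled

try  Left: (A; A:soiled, B:soiled)
try Right: (B; A:soiled, B:soiled)
try  Suck: (A; A:clean, B:soiled)  ← match

Suck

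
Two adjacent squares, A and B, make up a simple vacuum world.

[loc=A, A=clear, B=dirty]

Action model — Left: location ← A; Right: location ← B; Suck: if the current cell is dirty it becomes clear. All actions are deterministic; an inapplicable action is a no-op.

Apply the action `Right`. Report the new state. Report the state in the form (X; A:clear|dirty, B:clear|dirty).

start: (A; A:clear, B:dirty)
1. Right → (B; A:clear, B:dirty)

(B; A:clear, B:dirty)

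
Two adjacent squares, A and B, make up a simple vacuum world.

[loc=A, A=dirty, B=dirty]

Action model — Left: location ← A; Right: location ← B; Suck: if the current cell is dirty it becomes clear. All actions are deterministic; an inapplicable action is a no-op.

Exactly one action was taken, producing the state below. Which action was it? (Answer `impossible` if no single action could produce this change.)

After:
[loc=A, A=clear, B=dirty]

try  Left: loc=A A=dirty B=dirty
try Right: loc=B A=dirty B=dirty
try  Suck: loc=A A=clear B=dirty  ← match

Suck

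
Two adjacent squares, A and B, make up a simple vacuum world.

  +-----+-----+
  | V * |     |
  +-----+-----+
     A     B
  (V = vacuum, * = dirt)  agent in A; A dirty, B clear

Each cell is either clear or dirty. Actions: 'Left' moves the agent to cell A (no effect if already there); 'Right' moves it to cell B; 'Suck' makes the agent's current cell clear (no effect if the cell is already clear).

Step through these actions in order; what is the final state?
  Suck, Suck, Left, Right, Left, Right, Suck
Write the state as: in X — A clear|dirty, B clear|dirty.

t=1 Suck ⇒ in A — A clear, B clear
t=2 Suck ⇒ in A — A clear, B clear
t=3 Left ⇒ in A — A clear, B clear
t=4 Right ⇒ in B — A clear, B clear
t=5 Left ⇒ in A — A clear, B clear
t=6 Right ⇒ in B — A clear, B clear
t=7 Suck ⇒ in B — A clear, B clear

in B — A clear, B clear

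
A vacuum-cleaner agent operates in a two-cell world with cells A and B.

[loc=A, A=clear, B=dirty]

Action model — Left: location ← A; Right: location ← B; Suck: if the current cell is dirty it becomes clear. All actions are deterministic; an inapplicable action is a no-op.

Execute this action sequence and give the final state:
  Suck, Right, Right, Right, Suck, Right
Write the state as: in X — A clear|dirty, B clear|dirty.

1) do Suck; now in A — A clear, B dirty
2) do Right; now in B — A clear, B dirty
3) do Right; now in B — A clear, B dirty
4) do Right; now in B — A clear, B dirty
5) do Suck; now in B — A clear, B clear
6) do Right; now in B — A clear, B clear

in B — A clear, B clear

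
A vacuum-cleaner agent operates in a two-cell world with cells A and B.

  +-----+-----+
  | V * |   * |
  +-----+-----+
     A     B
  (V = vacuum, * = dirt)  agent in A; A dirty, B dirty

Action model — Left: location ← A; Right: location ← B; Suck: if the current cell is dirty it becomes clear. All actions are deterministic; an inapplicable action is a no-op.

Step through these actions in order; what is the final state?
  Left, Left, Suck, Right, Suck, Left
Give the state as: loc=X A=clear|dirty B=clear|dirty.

1. Left → loc=A A=dirty B=dirty
2. Left → loc=A A=dirty B=dirty
3. Suck → loc=A A=clear B=dirty
4. Right → loc=B A=clear B=dirty
5. Suck → loc=B A=clear B=clear
6. Left → loc=A A=clear B=clear

loc=A A=clear B=clear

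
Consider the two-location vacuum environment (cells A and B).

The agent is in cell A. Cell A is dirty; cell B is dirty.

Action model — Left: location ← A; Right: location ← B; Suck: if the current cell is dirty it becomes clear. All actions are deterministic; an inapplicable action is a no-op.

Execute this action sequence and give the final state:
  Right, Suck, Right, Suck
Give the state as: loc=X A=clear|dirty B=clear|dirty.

1. Right → loc=B A=dirty B=dirty
2. Suck → loc=B A=dirty B=clear
3. Right → loc=B A=dirty B=clear
4. Suck → loc=B A=dirty B=clear

loc=B A=dirty B=clear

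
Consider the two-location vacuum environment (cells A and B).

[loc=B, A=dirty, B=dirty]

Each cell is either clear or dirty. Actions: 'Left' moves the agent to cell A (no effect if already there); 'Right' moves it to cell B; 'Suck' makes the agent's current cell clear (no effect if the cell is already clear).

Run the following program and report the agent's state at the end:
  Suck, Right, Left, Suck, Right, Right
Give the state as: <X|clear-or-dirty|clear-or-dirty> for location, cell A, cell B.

1. Suck → <B|dirty|clear>
2. Right → <B|dirty|clear>
3. Left → <A|dirty|clear>
4. Suck → <A|clear|clear>
5. Right → <B|clear|clear>
6. Right → <B|clear|clear>

<B|clear|clear>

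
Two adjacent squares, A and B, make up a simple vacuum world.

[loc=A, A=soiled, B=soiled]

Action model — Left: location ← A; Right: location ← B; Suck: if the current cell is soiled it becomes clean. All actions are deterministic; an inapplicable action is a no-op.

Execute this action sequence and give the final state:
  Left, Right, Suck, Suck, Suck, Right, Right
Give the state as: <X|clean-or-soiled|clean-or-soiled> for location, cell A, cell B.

<B|soiled|clean>

1) do Left; now <A|soiled|soiled>
2) do Right; now <B|soiled|soiled>
3) do Suck; now <B|soiled|clean>
4) do Suck; now <B|soiled|clean>
5) do Suck; now <B|soiled|clean>
6) do Right; now <B|soiled|clean>
7) do Right; now <B|soiled|clean>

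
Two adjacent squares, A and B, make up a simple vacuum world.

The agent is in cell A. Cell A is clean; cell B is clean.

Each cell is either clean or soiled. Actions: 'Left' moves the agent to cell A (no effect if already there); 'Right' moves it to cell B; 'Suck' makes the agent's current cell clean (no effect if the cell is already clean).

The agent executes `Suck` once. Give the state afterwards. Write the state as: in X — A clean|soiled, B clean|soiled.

in A — A clean, B clean

start: in A — A clean, B clean
t=1 Suck ⇒ in A — A clean, B clean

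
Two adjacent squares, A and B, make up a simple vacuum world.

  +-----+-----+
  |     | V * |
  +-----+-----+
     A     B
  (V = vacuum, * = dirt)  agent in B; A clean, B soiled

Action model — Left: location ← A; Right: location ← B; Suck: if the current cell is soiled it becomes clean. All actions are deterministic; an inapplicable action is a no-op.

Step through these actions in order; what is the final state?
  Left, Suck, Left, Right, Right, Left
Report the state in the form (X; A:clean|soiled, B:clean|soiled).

[1] after Left: (A; A:clean, B:soiled)
[2] after Suck: (A; A:clean, B:soiled)
[3] after Left: (A; A:clean, B:soiled)
[4] after Right: (B; A:clean, B:soiled)
[5] after Right: (B; A:clean, B:soiled)
[6] after Left: (A; A:clean, B:soiled)

(A; A:clean, B:soiled)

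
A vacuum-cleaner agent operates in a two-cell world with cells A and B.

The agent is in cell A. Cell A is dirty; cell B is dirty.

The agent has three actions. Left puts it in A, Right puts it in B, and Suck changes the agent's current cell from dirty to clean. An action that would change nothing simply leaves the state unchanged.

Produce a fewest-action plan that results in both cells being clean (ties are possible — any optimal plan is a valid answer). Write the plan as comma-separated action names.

Suck, Right, Suck

t=1 Suck ⇒ (A; A:clean, B:dirty)
t=2 Right ⇒ (B; A:clean, B:dirty)
t=3 Suck ⇒ (B; A:clean, B:clean)
min 3: Suck A + move + Suck B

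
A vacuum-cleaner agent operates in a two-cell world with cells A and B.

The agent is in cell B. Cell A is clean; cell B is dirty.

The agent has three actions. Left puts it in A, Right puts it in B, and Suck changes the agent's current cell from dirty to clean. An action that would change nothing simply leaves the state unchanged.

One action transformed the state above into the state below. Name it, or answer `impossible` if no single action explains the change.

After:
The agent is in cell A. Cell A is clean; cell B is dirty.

try  Left: (A; A:clean, B:dirty)  ← match
try Right: (B; A:clean, B:dirty)
try  Suck: (B; A:clean, B:clean)

Left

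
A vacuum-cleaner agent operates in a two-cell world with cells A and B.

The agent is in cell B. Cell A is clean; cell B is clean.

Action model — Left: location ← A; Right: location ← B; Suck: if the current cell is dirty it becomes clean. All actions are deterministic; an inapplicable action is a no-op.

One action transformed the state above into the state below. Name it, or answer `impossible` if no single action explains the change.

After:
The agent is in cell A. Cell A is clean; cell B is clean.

try  Left: <A|clean|clean>  ← match
try Right: <B|clean|clean>
try  Suck: <B|clean|clean>

Left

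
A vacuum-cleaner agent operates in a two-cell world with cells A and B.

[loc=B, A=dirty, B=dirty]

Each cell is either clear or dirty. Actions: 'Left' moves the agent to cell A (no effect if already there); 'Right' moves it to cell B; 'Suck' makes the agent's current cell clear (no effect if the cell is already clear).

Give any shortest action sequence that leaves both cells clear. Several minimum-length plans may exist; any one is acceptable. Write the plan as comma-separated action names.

t=1 Suck ⇒ loc=B A=dirty B=clear
t=2 Left ⇒ loc=A A=dirty B=clear
t=3 Suck ⇒ loc=A A=clear B=clear
min 3: Suck B + move + Suck A

Suck, Left, Suck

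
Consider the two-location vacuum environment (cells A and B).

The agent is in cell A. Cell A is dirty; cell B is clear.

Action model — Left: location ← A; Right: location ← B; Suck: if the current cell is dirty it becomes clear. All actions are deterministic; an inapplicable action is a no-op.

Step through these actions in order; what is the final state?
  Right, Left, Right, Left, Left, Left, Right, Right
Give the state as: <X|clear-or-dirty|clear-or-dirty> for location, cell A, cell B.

<B|dirty|clear>

t=1 Right ⇒ <B|dirty|clear>
t=2 Left ⇒ <A|dirty|clear>
t=3 Right ⇒ <B|dirty|clear>
t=4 Left ⇒ <A|dirty|clear>
t=5 Left ⇒ <A|dirty|clear>
t=6 Left ⇒ <A|dirty|clear>
t=7 Right ⇒ <B|dirty|clear>
t=8 Right ⇒ <B|dirty|clear>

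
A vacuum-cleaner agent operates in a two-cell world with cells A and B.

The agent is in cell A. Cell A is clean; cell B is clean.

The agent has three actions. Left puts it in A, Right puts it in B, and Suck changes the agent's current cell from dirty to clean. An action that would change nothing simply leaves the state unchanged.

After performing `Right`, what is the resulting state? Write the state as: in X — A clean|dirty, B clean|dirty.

in B — A clean, B clean

start: in A — A clean, B clean
t=1 Right ⇒ in B — A clean, B clean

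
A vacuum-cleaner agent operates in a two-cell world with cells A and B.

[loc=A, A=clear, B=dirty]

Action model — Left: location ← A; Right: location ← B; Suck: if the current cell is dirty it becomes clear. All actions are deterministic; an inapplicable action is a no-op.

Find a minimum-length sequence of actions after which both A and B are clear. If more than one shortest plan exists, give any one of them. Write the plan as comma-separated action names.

t=1 Right ⇒ loc=B A=clear B=dirty
t=2 Suck ⇒ loc=B A=clear B=clear
min 2: go B then Suck

Right, Suck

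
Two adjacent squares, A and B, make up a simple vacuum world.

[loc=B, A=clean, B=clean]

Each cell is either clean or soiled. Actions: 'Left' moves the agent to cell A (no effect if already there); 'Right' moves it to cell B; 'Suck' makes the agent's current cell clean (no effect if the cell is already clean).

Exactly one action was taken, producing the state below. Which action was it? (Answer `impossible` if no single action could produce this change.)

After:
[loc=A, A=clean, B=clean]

Left

try  Left: in A — A clean, B clean  ← match
try Right: in B — A clean, B clean
try  Suck: in B — A clean, B clean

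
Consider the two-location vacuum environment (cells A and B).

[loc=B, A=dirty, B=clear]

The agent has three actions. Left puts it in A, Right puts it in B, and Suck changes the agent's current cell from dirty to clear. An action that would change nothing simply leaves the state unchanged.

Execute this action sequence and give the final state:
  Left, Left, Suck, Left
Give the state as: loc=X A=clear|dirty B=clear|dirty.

1. Left → loc=A A=dirty B=clear
2. Left → loc=A A=dirty B=clear
3. Suck → loc=A A=clear B=clear
4. Left → loc=A A=clear B=clear

loc=A A=clear B=clear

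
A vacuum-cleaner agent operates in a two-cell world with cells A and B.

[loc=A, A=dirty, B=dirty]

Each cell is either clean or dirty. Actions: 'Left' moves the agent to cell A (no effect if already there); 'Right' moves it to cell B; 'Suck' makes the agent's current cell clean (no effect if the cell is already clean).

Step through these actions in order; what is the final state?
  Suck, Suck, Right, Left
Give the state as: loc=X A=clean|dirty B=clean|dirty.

t=1 Suck ⇒ loc=A A=clean B=dirty
t=2 Suck ⇒ loc=A A=clean B=dirty
t=3 Right ⇒ loc=B A=clean B=dirty
t=4 Left ⇒ loc=A A=clean B=dirty

loc=A A=clean B=dirty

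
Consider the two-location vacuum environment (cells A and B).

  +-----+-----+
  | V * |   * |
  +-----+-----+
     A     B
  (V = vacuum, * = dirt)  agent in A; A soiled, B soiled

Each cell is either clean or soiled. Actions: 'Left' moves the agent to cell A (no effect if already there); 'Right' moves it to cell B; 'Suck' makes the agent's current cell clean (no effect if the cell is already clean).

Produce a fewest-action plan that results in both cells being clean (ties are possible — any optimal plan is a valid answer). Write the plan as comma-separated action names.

Suck, Right, Suck

t=1 Suck ⇒ <A|clean|soiled>
t=2 Right ⇒ <B|clean|soiled>
t=3 Suck ⇒ <B|clean|clean>
min 3: Suck A + move + Suck B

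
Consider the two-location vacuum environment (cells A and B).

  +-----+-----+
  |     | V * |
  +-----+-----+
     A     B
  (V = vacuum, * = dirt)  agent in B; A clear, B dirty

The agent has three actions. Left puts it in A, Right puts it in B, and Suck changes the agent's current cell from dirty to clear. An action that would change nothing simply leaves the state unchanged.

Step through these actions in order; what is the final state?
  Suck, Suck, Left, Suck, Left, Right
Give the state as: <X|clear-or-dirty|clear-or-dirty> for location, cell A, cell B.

<B|clear|clear>

Suck (#1): <B|clear|clear>
Suck (#2): <B|clear|clear>
Left (#3): <A|clear|clear>
Suck (#4): <A|clear|clear>
Left (#5): <A|clear|clear>
Right (#6): <B|clear|clear>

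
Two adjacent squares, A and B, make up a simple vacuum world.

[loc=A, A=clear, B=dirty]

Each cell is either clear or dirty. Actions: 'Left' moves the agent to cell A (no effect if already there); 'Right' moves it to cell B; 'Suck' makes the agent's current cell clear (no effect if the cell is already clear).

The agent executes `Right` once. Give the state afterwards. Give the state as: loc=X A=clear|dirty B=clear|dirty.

loc=B A=clear B=dirty

start: loc=A A=clear B=dirty
1. Right → loc=B A=clear B=dirty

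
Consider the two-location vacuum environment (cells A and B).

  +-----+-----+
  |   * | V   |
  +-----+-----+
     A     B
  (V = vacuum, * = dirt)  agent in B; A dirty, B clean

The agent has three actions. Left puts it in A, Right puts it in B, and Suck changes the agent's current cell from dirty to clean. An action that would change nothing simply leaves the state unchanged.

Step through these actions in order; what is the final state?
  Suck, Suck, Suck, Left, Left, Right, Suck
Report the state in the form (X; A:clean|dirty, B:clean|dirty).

t=1 Suck ⇒ (B; A:dirty, B:clean)
t=2 Suck ⇒ (B; A:dirty, B:clean)
t=3 Suck ⇒ (B; A:dirty, B:clean)
t=4 Left ⇒ (A; A:dirty, B:clean)
t=5 Left ⇒ (A; A:dirty, B:clean)
t=6 Right ⇒ (B; A:dirty, B:clean)
t=7 Suck ⇒ (B; A:dirty, B:clean)

(B; A:dirty, B:clean)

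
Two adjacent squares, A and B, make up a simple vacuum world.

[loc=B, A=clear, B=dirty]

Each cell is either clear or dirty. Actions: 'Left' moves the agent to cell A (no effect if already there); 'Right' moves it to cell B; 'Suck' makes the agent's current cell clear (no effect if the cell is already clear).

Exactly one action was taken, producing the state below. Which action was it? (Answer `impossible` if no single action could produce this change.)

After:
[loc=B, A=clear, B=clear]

Suck

try  Left: <A|clear|dirty>
try Right: <B|clear|dirty>
try  Suck: <B|clear|clear>  ← match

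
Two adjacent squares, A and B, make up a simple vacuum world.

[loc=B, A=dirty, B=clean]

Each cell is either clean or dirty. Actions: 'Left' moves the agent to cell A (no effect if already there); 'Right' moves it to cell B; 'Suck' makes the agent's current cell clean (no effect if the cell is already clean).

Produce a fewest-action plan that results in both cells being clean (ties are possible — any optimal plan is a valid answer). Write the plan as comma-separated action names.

Left (#1): in A — A dirty, B clean
Suck (#2): in A — A clean, B clean
min 2: go A then Suck

Left, Suck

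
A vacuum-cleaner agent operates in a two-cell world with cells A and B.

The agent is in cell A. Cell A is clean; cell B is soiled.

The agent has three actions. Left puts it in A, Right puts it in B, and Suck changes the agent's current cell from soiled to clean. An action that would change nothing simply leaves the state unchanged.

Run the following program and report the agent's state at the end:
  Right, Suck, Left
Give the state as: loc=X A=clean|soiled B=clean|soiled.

loc=A A=clean B=clean

1) do Right; now loc=B A=clean B=soiled
2) do Suck; now loc=B A=clean B=clean
3) do Left; now loc=A A=clean B=clean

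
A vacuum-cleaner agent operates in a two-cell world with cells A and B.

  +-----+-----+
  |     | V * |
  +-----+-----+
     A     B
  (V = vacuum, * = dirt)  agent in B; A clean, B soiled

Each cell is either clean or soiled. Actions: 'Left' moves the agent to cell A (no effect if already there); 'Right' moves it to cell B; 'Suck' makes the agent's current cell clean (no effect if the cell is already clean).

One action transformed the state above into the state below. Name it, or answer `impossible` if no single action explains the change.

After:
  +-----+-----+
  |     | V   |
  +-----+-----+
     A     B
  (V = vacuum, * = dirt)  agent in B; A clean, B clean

try  Left: <A|clean|soiled>
try Right: <B|clean|soiled>
try  Suck: <B|clean|clean>  ← match

Suck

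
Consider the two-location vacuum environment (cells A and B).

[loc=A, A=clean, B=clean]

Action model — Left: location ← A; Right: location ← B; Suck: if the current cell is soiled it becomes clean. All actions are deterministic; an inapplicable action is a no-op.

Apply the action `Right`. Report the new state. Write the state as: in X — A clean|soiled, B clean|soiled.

start: in A — A clean, B clean
t=1 Right ⇒ in B — A clean, B clean

in B — A clean, B clean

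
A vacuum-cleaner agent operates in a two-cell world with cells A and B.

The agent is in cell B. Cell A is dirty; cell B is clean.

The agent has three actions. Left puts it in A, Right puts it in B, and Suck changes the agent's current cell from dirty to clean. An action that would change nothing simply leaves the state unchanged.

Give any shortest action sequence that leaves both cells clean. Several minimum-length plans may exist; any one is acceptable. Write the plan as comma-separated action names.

1) do Left; now in A — A dirty, B clean
2) do Suck; now in A — A clean, B clean
min 2: go A then Suck

Left, Suck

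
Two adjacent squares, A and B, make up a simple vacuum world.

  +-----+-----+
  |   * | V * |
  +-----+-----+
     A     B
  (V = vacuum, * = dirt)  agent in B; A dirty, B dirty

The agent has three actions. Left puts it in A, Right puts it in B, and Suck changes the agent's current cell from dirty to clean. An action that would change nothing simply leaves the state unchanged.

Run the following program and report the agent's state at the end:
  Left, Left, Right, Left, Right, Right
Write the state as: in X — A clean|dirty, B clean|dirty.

t=1 Left ⇒ in A — A dirty, B dirty
t=2 Left ⇒ in A — A dirty, B dirty
t=3 Right ⇒ in B — A dirty, B dirty
t=4 Left ⇒ in A — A dirty, B dirty
t=5 Right ⇒ in B — A dirty, B dirty
t=6 Right ⇒ in B — A dirty, B dirty

in B — A dirty, B dirty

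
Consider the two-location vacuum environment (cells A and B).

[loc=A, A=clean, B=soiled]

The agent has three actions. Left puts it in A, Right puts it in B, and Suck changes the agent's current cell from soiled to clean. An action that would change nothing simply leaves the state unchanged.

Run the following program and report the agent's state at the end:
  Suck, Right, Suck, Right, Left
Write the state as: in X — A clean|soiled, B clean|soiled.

in A — A clean, B clean

t=1 Suck ⇒ in A — A clean, B soiled
t=2 Right ⇒ in B — A clean, B soiled
t=3 Suck ⇒ in B — A clean, B clean
t=4 Right ⇒ in B — A clean, B clean
t=5 Left ⇒ in A — A clean, B clean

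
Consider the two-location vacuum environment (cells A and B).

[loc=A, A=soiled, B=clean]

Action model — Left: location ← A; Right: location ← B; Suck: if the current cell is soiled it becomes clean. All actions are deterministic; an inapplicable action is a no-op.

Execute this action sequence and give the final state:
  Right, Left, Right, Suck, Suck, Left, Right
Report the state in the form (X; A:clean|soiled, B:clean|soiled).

[1] after Right: (B; A:soiled, B:clean)
[2] after Left: (A; A:soiled, B:clean)
[3] after Right: (B; A:soiled, B:clean)
[4] after Suck: (B; A:soiled, B:clean)
[5] after Suck: (B; A:soiled, B:clean)
[6] after Left: (A; A:soiled, B:clean)
[7] after Right: (B; A:soiled, B:clean)

(B; A:soiled, B:clean)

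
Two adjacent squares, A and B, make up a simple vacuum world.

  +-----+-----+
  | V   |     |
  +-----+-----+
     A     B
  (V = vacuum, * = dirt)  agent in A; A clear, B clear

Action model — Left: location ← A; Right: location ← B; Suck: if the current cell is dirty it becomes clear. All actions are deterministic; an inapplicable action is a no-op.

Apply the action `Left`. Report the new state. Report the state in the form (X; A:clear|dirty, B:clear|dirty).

start: (A; A:clear, B:clear)
1) do Left; now (A; A:clear, B:clear)

(A; A:clear, B:clear)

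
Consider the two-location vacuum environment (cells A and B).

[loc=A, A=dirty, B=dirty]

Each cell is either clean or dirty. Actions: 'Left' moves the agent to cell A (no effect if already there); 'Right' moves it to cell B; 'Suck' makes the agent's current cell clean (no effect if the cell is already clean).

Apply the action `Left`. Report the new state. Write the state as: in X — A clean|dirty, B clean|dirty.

start: in A — A dirty, B dirty
t=1 Left ⇒ in A — A dirty, B dirty

in A — A dirty, B dirty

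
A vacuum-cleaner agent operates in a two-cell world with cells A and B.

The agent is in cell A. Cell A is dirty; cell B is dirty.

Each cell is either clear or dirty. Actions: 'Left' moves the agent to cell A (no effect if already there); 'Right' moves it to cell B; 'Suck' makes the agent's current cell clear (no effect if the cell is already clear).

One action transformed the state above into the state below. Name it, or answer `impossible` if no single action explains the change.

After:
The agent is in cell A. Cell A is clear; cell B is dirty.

Suck

try  Left: <A|dirty|dirty>
try Right: <B|dirty|dirty>
try  Suck: <A|clear|dirty>  ← match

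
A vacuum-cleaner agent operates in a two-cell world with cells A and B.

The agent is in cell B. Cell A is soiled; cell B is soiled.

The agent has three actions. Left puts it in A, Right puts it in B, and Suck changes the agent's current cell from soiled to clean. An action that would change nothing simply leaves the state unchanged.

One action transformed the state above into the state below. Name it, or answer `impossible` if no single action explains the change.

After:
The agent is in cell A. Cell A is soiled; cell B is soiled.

Left

try  Left: <A|soiled|soiled>  ← match
try Right: <B|soiled|soiled>
try  Suck: <B|soiled|clean>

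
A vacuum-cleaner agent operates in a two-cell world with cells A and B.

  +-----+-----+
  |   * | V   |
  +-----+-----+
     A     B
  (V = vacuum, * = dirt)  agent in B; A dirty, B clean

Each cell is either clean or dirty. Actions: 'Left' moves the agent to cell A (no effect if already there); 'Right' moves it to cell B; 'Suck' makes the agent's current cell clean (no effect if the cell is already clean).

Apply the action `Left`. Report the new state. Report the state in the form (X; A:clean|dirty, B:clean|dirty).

start: (B; A:dirty, B:clean)
t=1 Left ⇒ (A; A:dirty, B:clean)

(A; A:dirty, B:clean)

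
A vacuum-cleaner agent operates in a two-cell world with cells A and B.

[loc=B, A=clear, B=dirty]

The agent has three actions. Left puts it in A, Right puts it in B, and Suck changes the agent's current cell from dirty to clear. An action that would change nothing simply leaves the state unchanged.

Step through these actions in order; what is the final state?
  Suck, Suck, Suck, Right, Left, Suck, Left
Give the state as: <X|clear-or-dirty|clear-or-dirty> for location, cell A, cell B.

step 1/7 (Suck): <B|clear|clear>
step 2/7 (Suck): <B|clear|clear>
step 3/7 (Suck): <B|clear|clear>
step 4/7 (Right): <B|clear|clear>
step 5/7 (Left): <A|clear|clear>
step 6/7 (Suck): <A|clear|clear>
step 7/7 (Left): <A|clear|clear>

<A|clear|clear>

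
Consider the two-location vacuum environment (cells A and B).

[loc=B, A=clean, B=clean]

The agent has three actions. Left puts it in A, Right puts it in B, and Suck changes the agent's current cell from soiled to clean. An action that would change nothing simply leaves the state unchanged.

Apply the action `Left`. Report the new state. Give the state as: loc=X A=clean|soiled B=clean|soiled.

loc=A A=clean B=clean

start: loc=B A=clean B=clean
[1] after Left: loc=A A=clean B=clean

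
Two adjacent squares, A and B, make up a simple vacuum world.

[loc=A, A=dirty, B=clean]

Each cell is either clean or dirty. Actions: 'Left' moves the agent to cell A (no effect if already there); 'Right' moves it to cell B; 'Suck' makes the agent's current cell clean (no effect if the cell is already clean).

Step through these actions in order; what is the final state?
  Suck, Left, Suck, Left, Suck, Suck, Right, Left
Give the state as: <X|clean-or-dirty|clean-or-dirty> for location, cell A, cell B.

step 1/8 (Suck): <A|clean|clean>
step 2/8 (Left): <A|clean|clean>
step 3/8 (Suck): <A|clean|clean>
step 4/8 (Left): <A|clean|clean>
step 5/8 (Suck): <A|clean|clean>
step 6/8 (Suck): <A|clean|clean>
step 7/8 (Right): <B|clean|clean>
step 8/8 (Left): <A|clean|clean>

<A|clean|clean>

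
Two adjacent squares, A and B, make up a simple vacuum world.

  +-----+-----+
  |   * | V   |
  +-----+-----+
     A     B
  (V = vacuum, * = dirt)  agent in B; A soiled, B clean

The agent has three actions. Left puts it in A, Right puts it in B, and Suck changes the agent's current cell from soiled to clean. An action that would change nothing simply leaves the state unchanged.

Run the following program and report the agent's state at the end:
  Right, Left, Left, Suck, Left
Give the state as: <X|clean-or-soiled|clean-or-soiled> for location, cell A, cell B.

<A|clean|clean>

1) do Right; now <B|soiled|clean>
2) do Left; now <A|soiled|clean>
3) do Left; now <A|soiled|clean>
4) do Suck; now <A|clean|clean>
5) do Left; now <A|clean|clean>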